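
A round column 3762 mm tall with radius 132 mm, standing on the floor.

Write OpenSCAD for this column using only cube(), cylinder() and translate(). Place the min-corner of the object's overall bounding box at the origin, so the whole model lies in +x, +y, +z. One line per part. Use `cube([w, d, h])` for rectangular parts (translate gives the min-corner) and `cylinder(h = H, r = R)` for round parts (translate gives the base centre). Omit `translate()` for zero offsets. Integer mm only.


translate([132, 132, 0]) cylinder(h = 3762, r = 132);


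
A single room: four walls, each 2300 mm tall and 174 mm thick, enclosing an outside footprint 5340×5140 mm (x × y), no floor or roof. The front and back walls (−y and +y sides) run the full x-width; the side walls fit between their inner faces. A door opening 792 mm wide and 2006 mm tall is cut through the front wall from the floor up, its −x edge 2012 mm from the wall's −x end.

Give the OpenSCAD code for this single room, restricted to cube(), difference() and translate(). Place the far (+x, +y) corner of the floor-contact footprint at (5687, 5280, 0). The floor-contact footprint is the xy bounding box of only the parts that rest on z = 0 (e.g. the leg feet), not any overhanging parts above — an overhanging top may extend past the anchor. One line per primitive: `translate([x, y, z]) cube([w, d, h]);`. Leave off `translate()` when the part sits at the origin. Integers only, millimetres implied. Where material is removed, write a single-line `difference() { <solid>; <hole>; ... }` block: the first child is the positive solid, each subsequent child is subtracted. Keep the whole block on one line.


difference() { translate([347, 140, 0]) cube([5340, 174, 2300]); translate([2359, 140, 0]) cube([792, 174, 2006]); }
translate([347, 5106, 0]) cube([5340, 174, 2300]);
translate([347, 314, 0]) cube([174, 4792, 2300]);
translate([5513, 314, 0]) cube([174, 4792, 2300]);


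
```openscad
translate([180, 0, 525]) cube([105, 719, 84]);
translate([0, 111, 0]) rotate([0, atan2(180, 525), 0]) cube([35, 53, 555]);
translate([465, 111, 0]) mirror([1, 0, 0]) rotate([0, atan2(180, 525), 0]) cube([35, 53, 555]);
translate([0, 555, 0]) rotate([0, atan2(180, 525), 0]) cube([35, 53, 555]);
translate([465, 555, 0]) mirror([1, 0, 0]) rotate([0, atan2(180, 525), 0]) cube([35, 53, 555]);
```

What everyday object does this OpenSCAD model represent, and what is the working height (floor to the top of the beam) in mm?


A sawhorse. The overall height is 609 mm.

A beam across two mirrored pairs of raked legs — a sawhorse. The beam's underside is at z = 525 (matching the legs' vertical rise in atan2(180, 525)) and the beam is 84 mm tall, so its top is at 525 + 84 = 609 mm. The raked legs top out at the beam's underside, so that is the highest point.


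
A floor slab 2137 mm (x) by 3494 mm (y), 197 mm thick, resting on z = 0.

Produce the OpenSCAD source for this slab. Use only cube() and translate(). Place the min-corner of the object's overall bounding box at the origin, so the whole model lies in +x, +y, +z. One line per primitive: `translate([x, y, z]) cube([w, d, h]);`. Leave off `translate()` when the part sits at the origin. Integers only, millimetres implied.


cube([2137, 3494, 197]);


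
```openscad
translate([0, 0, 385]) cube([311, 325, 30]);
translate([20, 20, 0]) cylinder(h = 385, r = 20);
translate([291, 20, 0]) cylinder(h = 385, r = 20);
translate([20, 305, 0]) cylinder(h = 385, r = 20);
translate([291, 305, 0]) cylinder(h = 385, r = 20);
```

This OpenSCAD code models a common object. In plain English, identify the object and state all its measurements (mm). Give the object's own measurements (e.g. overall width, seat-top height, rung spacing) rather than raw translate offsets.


A four-legged stool. The seat is a 311×325×30 mm slab whose top surface is at z = 415 mm; four round legs, each 40 mm in diameter, run from the floor (z = 0) to the underside of the seat, each leg's axis is inset half a diameter from the nearest pair of seat edges (so the leg's bounding box is flush with the corner).


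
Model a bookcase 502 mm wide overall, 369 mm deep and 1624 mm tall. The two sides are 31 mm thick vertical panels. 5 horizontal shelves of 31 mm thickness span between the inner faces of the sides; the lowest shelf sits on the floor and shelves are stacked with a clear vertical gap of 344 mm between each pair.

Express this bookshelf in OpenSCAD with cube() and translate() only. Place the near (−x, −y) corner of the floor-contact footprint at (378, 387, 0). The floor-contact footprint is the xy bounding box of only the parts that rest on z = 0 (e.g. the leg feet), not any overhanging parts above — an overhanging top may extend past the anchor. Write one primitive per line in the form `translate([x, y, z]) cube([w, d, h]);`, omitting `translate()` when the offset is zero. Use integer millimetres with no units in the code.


translate([378, 387, 0]) cube([31, 369, 1624]);
translate([849, 387, 0]) cube([31, 369, 1624]);
translate([409, 387, 0]) cube([440, 369, 31]);
translate([409, 387, 375]) cube([440, 369, 31]);
translate([409, 387, 750]) cube([440, 369, 31]);
translate([409, 387, 1125]) cube([440, 369, 31]);
translate([409, 387, 1500]) cube([440, 369, 31]);


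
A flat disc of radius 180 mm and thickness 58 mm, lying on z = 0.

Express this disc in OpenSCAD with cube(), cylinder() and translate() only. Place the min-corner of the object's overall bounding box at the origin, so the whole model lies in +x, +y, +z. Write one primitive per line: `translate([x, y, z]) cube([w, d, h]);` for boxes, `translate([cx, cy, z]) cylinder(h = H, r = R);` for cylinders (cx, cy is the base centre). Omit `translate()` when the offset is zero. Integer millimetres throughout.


translate([180, 180, 0]) cylinder(h = 58, r = 180);


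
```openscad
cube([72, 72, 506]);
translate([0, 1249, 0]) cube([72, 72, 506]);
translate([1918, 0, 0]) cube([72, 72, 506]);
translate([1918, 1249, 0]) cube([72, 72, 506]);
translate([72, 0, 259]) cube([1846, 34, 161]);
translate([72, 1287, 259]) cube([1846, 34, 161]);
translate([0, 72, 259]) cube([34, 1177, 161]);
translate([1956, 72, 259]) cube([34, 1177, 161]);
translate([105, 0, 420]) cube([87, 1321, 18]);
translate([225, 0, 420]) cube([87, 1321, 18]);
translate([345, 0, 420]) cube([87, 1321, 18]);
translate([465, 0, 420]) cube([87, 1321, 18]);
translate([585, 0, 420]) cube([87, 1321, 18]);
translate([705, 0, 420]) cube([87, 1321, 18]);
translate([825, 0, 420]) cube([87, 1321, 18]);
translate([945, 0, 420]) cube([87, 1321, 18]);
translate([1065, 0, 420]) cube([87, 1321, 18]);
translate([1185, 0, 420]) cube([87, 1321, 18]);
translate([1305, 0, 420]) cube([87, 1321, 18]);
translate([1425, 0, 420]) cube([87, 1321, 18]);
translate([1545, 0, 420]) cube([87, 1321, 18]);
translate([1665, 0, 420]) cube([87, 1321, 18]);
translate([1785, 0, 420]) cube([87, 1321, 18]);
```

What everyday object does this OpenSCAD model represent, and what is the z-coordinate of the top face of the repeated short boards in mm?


A bed frame. The slat-top height is 438 mm.

Four posts, four rails, and a row of slats — a bed frame. Slats sit on the rails at z = 259 + 161 = 420; with slat thickness 18, the top is 438 mm.


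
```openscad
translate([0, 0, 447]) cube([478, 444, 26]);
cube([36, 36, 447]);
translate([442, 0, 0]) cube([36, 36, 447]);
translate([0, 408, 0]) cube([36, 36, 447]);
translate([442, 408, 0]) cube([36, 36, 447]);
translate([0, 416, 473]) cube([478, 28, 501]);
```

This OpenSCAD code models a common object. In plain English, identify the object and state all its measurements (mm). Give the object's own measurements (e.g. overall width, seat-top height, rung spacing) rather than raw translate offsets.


A chair. The seat is a 478×444×26 mm slab with its top at z = 473 mm, on four 36×36 mm corner legs (flush with the seat edges, standing on z = 0). A flat backrest 28 mm thick, 501 mm tall, spans the full seat width and rises from the seat top along its +y edge, rear face flush with the rear of the seat.


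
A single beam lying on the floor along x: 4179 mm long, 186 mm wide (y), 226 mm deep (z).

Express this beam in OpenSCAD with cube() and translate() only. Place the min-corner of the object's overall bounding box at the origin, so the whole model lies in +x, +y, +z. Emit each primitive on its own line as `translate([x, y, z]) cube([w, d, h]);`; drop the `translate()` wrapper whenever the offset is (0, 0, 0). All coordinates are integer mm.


cube([4179, 186, 226]);


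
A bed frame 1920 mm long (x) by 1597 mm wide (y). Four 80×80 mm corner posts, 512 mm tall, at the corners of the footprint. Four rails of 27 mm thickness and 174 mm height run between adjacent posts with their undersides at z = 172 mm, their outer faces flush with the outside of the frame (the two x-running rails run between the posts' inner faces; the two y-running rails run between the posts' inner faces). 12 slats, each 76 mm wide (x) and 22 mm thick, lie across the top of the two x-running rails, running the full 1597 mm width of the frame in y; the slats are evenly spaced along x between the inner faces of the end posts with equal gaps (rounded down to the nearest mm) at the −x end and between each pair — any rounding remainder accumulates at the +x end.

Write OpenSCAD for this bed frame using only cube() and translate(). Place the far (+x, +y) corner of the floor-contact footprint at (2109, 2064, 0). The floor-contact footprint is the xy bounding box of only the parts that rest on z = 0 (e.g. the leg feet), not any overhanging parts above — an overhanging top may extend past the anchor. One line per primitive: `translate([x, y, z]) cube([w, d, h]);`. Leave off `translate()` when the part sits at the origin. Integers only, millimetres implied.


// slat z = rail_z + rail_h = 172 + 174 = 346
// slat gap = ⌊(1760 − 12·76) / 13⌋ = 65
translate([189, 467, 0]) cube([80, 80, 512]);
translate([189, 1984, 0]) cube([80, 80, 512]);
translate([2029, 467, 0]) cube([80, 80, 512]);
translate([2029, 1984, 0]) cube([80, 80, 512]);
translate([269, 467, 172]) cube([1760, 27, 174]);
translate([269, 2037, 172]) cube([1760, 27, 174]);
translate([189, 547, 172]) cube([27, 1437, 174]);
translate([2082, 547, 172]) cube([27, 1437, 174]);
translate([334, 467, 346]) cube([76, 1597, 22]);
translate([475, 467, 346]) cube([76, 1597, 22]);
translate([616, 467, 346]) cube([76, 1597, 22]);
translate([757, 467, 346]) cube([76, 1597, 22]);
translate([898, 467, 346]) cube([76, 1597, 22]);
translate([1039, 467, 346]) cube([76, 1597, 22]);
translate([1180, 467, 346]) cube([76, 1597, 22]);
translate([1321, 467, 346]) cube([76, 1597, 22]);
translate([1462, 467, 346]) cube([76, 1597, 22]);
translate([1603, 467, 346]) cube([76, 1597, 22]);
translate([1744, 467, 346]) cube([76, 1597, 22]);
translate([1885, 467, 346]) cube([76, 1597, 22]);


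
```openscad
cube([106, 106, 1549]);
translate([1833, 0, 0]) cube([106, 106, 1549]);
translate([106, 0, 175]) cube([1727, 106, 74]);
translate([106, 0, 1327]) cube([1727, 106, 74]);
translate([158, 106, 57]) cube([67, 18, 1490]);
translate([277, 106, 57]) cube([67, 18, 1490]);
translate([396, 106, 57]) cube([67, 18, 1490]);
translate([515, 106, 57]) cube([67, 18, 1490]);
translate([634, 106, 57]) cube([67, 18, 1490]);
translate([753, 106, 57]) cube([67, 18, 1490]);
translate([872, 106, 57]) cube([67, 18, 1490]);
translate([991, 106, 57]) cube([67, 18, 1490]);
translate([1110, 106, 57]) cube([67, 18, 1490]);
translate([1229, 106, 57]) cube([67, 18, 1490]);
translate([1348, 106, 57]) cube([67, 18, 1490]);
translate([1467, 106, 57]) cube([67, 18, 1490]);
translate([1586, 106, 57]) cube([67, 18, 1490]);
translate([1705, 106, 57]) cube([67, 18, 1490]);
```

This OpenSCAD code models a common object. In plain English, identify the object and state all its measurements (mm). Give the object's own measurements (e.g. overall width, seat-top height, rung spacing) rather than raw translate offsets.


A fence section. Two 106×106 mm posts, 1549 mm tall, stand on the floor with a clear span of 1727 mm between their inner faces. Two horizontal rails of 106×74 mm section span the gap between the posts with their undersides at z = 175 mm and z = 1327 mm, flush with the posts' −y face. 14 pickets, each 67 mm wide, 18 mm thick and 1490 mm tall, are fixed to the +y face of the rails with their bottoms at z = 57 mm, spaced across the span with a 52 mm gap after the −x post and between neighbouring pickets, with 61 mm left before the +x post.


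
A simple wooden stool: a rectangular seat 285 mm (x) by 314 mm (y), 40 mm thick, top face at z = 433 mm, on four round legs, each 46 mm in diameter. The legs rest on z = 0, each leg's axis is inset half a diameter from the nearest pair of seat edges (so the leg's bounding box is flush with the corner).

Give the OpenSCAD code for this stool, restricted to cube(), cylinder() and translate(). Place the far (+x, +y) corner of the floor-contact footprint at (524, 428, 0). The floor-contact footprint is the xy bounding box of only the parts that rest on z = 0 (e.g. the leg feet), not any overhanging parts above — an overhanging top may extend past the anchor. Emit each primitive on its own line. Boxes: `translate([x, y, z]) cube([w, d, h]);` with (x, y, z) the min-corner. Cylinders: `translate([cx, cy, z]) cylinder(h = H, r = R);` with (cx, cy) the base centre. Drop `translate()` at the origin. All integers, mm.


translate([239, 114, 393]) cube([285, 314, 40]);
translate([262, 137, 0]) cylinder(h = 393, r = 23);
translate([501, 137, 0]) cylinder(h = 393, r = 23);
translate([262, 405, 0]) cylinder(h = 393, r = 23);
translate([501, 405, 0]) cylinder(h = 393, r = 23);


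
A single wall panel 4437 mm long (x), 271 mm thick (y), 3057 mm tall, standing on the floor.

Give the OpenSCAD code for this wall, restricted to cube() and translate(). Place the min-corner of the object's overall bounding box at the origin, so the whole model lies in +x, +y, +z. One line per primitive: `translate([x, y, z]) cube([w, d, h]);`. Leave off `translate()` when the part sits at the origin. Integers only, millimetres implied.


cube([4437, 271, 3057]);


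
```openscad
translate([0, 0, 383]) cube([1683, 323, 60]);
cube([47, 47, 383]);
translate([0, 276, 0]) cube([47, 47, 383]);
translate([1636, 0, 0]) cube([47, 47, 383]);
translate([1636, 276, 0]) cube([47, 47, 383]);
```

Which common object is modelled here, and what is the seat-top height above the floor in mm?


A bench. The seat-top height is 443 mm.

A long slab on four corner posts — a bench. The slab sits at z = 383 with thickness 60, so the top is 383 + 60 = 443 mm.


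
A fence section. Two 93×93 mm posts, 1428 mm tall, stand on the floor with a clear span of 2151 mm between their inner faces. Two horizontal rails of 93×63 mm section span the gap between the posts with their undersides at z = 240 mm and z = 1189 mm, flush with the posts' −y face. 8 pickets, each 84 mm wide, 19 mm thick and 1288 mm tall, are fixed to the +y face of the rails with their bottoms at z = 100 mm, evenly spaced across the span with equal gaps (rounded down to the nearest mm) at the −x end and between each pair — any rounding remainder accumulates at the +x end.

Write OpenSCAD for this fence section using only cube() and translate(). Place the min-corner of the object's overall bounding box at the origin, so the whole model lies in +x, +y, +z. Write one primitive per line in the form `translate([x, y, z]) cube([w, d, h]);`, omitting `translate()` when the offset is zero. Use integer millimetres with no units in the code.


cube([93, 93, 1428]);
translate([2244, 0, 0]) cube([93, 93, 1428]);
translate([93, 0, 240]) cube([2151, 93, 63]);
translate([93, 0, 1189]) cube([2151, 93, 63]);
translate([257, 93, 100]) cube([84, 19, 1288]);
translate([505, 93, 100]) cube([84, 19, 1288]);
translate([753, 93, 100]) cube([84, 19, 1288]);
translate([1001, 93, 100]) cube([84, 19, 1288]);
translate([1249, 93, 100]) cube([84, 19, 1288]);
translate([1497, 93, 100]) cube([84, 19, 1288]);
translate([1745, 93, 100]) cube([84, 19, 1288]);
translate([1993, 93, 100]) cube([84, 19, 1288]);


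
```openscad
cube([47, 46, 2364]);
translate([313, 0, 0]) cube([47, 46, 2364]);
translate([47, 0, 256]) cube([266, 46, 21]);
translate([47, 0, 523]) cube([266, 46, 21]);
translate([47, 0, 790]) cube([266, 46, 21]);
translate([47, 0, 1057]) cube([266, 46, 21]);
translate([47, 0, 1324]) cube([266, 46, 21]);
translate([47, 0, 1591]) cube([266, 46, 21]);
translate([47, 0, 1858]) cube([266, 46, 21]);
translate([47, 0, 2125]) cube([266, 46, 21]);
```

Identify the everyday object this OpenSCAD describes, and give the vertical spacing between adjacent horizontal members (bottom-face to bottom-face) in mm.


A ladder. The rung spacing is 267 mm.

Two tall 47×46 posts with 8 short bars between them — a ladder. Adjacent rungs sit at z = 256 and z = 523, so the spacing is 523 − 256 = 267 mm.


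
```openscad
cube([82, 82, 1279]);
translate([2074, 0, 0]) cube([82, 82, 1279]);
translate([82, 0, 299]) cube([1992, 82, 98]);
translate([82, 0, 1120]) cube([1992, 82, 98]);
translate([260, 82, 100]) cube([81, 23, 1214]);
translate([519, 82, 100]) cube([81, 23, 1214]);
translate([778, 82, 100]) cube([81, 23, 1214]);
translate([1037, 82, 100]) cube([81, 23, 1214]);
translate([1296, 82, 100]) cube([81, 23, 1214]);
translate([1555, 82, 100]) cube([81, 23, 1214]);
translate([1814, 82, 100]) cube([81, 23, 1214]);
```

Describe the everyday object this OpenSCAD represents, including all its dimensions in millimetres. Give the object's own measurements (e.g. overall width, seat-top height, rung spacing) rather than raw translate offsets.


A fence section. Two 82×82 mm posts, 1279 mm tall, stand on the floor with a clear span of 1992 mm between their inner faces. Two horizontal rails of 82×98 mm section span the gap between the posts with their undersides at z = 299 mm and z = 1120 mm, flush with the posts' −y face. 7 pickets, each 81 mm wide, 23 mm thick and 1214 mm tall, are fixed to the +y face of the rails with their bottoms at z = 100 mm, spaced across the span with a 178 mm gap after the −x post and between neighbouring pickets, with 179 mm left before the +x post.


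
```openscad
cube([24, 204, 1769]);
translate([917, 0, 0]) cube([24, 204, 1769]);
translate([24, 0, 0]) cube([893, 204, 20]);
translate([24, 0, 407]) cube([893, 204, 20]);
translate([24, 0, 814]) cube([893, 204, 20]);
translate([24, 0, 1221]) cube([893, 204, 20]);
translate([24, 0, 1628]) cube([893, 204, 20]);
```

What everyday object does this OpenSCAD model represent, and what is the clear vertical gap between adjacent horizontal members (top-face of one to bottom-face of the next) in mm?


A bookshelf. The clear shelf gap is 387 mm.

Two tall side panels with 5 horizontal boards between them — a bookshelf. The first two shelf undersides are at z = 0 and z = 407; with shelf thickness 20, the clear gap is 407 − 0 − 20 = 387 mm.


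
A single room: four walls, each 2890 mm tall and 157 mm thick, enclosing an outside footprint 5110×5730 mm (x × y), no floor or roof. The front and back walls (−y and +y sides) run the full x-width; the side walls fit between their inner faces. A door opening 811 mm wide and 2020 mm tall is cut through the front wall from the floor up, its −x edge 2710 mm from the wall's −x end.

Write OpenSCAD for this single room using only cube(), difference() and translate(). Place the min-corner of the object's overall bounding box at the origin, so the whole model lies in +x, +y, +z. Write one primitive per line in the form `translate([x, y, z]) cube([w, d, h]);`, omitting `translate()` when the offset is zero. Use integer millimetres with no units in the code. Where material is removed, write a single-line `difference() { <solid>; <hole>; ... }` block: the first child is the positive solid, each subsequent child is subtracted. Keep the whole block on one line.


difference() { cube([5110, 157, 2890]); translate([2710, 0, 0]) cube([811, 157, 2020]); }
translate([0, 5573, 0]) cube([5110, 157, 2890]);
translate([0, 157, 0]) cube([157, 5416, 2890]);
translate([4953, 157, 0]) cube([157, 5416, 2890]);


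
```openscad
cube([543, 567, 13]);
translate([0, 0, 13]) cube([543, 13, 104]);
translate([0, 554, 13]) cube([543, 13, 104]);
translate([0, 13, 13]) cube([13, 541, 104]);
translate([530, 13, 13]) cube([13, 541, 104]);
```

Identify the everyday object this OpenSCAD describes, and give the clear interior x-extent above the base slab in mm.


An open box. The internal width is 517 mm.

A 543×567 base slab with four walls standing on it — an open box. The base is 543 mm wide and the walls are 13 mm thick, so the internal width is 543 − 2 × 13 = 517 mm.


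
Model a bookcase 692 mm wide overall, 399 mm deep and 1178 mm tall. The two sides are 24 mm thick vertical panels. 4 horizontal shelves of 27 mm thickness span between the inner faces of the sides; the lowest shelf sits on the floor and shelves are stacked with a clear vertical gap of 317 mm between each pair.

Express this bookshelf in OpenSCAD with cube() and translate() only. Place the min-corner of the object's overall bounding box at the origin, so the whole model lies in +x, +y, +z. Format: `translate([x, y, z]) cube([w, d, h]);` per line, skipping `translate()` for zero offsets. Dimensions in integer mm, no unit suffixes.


cube([24, 399, 1178]);
translate([668, 0, 0]) cube([24, 399, 1178]);
translate([24, 0, 0]) cube([644, 399, 27]);
translate([24, 0, 344]) cube([644, 399, 27]);
translate([24, 0, 688]) cube([644, 399, 27]);
translate([24, 0, 1032]) cube([644, 399, 27]);


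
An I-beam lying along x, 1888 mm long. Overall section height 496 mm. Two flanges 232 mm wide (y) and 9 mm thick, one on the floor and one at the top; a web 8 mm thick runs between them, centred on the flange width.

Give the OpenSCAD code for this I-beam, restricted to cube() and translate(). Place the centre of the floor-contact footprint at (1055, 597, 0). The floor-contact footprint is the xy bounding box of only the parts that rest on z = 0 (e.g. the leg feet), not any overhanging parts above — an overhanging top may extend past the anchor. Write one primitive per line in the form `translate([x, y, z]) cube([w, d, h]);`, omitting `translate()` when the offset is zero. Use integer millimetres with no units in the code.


translate([111, 481, 0]) cube([1888, 232, 9]);
translate([111, 593, 9]) cube([1888, 8, 478]);
translate([111, 481, 487]) cube([1888, 232, 9]);


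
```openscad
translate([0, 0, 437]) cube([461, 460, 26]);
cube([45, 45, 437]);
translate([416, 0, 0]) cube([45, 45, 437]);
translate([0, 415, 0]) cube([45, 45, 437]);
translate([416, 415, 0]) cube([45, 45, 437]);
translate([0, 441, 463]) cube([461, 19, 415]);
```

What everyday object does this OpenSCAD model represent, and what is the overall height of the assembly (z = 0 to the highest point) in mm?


A chair. The overall height is 878 mm.

A slab on four corner posts with a tall panel at the back — a chair. The seat slab sits at z = 437 with thickness 26, and the 415 mm backrest starts at the seat top, so the overall height is 437 + 26 + 415 = 878 mm.


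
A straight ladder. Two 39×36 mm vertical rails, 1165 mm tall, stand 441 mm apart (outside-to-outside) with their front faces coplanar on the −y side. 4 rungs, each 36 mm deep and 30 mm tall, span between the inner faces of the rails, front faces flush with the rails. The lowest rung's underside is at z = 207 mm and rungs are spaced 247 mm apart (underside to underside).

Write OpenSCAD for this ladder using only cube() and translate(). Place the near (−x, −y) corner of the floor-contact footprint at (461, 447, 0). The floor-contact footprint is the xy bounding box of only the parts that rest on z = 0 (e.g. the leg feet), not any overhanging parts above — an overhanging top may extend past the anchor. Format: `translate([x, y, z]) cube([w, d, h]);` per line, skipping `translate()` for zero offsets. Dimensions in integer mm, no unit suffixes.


// rung span = 441 - 2*39 = 363
// rung[k] z = 207 + k*247
translate([461, 447, 0]) cube([39, 36, 1165]);
translate([863, 447, 0]) cube([39, 36, 1165]);
translate([500, 447, 207]) cube([363, 36, 30]);
translate([500, 447, 454]) cube([363, 36, 30]);
translate([500, 447, 701]) cube([363, 36, 30]);
translate([500, 447, 948]) cube([363, 36, 30]);


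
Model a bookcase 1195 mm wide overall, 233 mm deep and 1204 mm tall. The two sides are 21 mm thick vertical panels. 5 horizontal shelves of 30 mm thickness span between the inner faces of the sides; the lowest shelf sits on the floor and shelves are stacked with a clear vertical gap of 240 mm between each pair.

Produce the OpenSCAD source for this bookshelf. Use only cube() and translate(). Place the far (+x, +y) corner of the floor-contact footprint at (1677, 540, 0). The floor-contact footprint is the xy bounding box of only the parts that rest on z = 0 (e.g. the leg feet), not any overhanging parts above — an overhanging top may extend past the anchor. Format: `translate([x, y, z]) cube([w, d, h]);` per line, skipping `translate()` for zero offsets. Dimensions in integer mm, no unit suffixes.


translate([482, 307, 0]) cube([21, 233, 1204]);
translate([1656, 307, 0]) cube([21, 233, 1204]);
translate([503, 307, 0]) cube([1153, 233, 30]);
translate([503, 307, 270]) cube([1153, 233, 30]);
translate([503, 307, 540]) cube([1153, 233, 30]);
translate([503, 307, 810]) cube([1153, 233, 30]);
translate([503, 307, 1080]) cube([1153, 233, 30]);


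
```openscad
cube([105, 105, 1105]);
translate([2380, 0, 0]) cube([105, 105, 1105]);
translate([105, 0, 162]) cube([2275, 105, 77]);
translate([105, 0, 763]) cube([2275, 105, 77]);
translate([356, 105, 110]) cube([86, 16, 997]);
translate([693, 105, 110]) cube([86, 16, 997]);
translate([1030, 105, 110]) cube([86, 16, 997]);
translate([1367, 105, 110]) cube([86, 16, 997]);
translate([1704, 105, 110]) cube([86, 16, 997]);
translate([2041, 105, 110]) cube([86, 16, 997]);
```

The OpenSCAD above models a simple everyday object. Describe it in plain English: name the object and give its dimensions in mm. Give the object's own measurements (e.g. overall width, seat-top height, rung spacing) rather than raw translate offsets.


A fence section. Two 105×105 mm posts, 1105 mm tall, stand on the floor with a clear span of 2275 mm between their inner faces. Two horizontal rails of 105×77 mm section span the gap between the posts with their undersides at z = 162 mm and z = 763 mm, flush with the posts' −y face. 6 pickets, each 86 mm wide, 16 mm thick and 997 mm tall, are fixed to the +y face of the rails with their bottoms at z = 110 mm, spaced across the span with a 251 mm gap after the −x post and between neighbouring pickets, with 253 mm left before the +x post.


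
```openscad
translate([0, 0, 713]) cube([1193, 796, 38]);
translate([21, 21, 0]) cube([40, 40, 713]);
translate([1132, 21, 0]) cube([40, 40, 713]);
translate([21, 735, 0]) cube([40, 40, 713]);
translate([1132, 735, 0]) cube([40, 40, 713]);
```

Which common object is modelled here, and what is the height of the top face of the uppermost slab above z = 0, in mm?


A table. The table height is 751 mm.

A 1193×796×38 slab sits at z = 713 on four 40 mm square posts — a table. The top surface is at 713 + 38 = 751 mm.


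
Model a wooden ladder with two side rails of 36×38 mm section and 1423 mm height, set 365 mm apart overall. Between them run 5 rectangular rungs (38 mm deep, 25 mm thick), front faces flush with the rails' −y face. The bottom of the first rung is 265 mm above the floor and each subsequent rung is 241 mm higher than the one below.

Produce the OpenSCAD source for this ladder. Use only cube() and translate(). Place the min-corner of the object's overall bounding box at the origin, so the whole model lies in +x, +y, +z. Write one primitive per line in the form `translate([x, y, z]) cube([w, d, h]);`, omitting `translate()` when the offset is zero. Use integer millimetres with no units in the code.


// rung span = 365 - 2*36 = 293
// rung[k] z = 265 + k*241
cube([36, 38, 1423]);
translate([329, 0, 0]) cube([36, 38, 1423]);
translate([36, 0, 265]) cube([293, 38, 25]);
translate([36, 0, 506]) cube([293, 38, 25]);
translate([36, 0, 747]) cube([293, 38, 25]);
translate([36, 0, 988]) cube([293, 38, 25]);
translate([36, 0, 1229]) cube([293, 38, 25]);


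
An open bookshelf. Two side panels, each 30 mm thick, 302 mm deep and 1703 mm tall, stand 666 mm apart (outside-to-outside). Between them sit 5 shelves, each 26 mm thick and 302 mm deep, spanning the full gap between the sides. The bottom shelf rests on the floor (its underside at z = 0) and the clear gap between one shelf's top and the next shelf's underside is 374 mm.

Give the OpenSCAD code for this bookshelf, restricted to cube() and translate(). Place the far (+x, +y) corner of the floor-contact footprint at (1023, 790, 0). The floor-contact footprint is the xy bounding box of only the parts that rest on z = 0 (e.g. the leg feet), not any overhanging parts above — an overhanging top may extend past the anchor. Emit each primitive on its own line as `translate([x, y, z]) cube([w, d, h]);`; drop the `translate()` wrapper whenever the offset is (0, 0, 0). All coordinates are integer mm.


translate([357, 488, 0]) cube([30, 302, 1703]);
translate([993, 488, 0]) cube([30, 302, 1703]);
translate([387, 488, 0]) cube([606, 302, 26]);
translate([387, 488, 400]) cube([606, 302, 26]);
translate([387, 488, 800]) cube([606, 302, 26]);
translate([387, 488, 1200]) cube([606, 302, 26]);
translate([387, 488, 1600]) cube([606, 302, 26]);


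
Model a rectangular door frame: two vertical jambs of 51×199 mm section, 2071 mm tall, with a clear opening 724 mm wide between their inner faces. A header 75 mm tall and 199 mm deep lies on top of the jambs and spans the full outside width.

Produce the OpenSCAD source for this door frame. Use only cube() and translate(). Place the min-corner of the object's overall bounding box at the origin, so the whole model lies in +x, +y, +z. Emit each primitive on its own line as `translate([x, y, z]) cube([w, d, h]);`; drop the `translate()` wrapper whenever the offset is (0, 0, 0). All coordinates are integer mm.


cube([51, 199, 2071]);
translate([775, 0, 0]) cube([51, 199, 2071]);
translate([0, 0, 2071]) cube([826, 199, 75]);


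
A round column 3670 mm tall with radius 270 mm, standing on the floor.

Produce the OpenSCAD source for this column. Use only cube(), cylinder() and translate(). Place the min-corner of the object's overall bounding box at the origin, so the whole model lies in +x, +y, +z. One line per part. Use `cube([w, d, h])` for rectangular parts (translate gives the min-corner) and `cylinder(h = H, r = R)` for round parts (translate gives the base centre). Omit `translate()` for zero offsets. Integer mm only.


translate([270, 270, 0]) cylinder(h = 3670, r = 270);


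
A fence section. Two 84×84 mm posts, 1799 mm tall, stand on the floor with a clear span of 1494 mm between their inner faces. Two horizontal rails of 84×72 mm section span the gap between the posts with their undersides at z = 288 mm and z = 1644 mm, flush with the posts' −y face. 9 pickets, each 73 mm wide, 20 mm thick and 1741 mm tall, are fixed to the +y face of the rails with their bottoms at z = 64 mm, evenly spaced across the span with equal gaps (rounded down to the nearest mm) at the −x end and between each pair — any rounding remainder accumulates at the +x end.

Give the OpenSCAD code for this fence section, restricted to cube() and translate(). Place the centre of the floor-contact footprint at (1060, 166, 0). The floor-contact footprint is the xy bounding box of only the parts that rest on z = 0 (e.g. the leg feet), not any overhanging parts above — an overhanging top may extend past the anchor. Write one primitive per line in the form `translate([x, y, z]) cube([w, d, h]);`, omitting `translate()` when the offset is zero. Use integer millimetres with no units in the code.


translate([229, 124, 0]) cube([84, 84, 1799]);
translate([1807, 124, 0]) cube([84, 84, 1799]);
translate([313, 124, 288]) cube([1494, 84, 72]);
translate([313, 124, 1644]) cube([1494, 84, 72]);
translate([396, 208, 64]) cube([73, 20, 1741]);
translate([552, 208, 64]) cube([73, 20, 1741]);
translate([708, 208, 64]) cube([73, 20, 1741]);
translate([864, 208, 64]) cube([73, 20, 1741]);
translate([1020, 208, 64]) cube([73, 20, 1741]);
translate([1176, 208, 64]) cube([73, 20, 1741]);
translate([1332, 208, 64]) cube([73, 20, 1741]);
translate([1488, 208, 64]) cube([73, 20, 1741]);
translate([1644, 208, 64]) cube([73, 20, 1741]);


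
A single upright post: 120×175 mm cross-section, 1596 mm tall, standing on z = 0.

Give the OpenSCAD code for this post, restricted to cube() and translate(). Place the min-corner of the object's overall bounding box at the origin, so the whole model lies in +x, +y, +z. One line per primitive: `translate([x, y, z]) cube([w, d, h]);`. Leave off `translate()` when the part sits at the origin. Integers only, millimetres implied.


cube([120, 175, 1596]);


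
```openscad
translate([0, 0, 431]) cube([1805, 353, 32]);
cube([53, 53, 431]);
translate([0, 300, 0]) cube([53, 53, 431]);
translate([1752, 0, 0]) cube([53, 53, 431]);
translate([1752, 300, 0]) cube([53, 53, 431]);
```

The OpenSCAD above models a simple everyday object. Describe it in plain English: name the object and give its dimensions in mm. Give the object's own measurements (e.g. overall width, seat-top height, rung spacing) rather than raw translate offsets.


A bench: a 1805×353 mm seat slab, 32 mm thick, top at z = 463 mm, on four 53×53 mm square legs flush with the seat corners and standing on z = 0.


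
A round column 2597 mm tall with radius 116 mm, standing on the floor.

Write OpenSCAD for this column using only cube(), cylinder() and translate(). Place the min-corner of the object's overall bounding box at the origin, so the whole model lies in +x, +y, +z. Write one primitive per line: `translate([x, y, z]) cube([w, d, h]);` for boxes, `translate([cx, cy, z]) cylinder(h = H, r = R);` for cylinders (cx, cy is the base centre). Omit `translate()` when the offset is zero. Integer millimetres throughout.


translate([116, 116, 0]) cylinder(h = 2597, r = 116);


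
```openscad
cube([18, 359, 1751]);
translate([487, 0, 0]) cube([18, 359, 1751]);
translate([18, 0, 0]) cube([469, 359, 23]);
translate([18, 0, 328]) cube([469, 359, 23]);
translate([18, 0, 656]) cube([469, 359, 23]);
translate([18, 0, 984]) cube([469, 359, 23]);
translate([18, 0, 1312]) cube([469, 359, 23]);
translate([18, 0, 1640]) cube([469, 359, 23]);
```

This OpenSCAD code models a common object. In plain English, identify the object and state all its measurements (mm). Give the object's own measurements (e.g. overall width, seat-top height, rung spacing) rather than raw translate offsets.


An open bookshelf. Two side panels, each 18 mm thick, 359 mm deep and 1751 mm tall, stand 505 mm apart (outside-to-outside). Between them sit 6 shelves, each 23 mm thick and 359 mm deep, spanning the full gap between the sides. The bottom shelf rests on the floor (its underside at z = 0) and the clear gap between one shelf's top and the next shelf's underside is 305 mm.


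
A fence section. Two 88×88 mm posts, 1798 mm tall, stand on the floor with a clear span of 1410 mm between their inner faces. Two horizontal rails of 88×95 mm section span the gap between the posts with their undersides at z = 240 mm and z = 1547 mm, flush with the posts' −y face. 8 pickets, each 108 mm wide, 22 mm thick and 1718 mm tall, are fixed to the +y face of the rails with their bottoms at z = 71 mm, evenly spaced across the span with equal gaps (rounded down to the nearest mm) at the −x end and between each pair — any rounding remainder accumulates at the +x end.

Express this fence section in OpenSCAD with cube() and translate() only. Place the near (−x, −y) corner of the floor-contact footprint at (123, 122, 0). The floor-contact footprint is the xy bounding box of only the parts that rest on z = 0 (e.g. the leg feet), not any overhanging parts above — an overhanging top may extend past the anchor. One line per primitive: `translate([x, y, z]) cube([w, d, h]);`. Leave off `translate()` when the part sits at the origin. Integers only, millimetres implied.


translate([123, 122, 0]) cube([88, 88, 1798]);
translate([1621, 122, 0]) cube([88, 88, 1798]);
translate([211, 122, 240]) cube([1410, 88, 95]);
translate([211, 122, 1547]) cube([1410, 88, 95]);
translate([271, 210, 71]) cube([108, 22, 1718]);
translate([439, 210, 71]) cube([108, 22, 1718]);
translate([607, 210, 71]) cube([108, 22, 1718]);
translate([775, 210, 71]) cube([108, 22, 1718]);
translate([943, 210, 71]) cube([108, 22, 1718]);
translate([1111, 210, 71]) cube([108, 22, 1718]);
translate([1279, 210, 71]) cube([108, 22, 1718]);
translate([1447, 210, 71]) cube([108, 22, 1718]);


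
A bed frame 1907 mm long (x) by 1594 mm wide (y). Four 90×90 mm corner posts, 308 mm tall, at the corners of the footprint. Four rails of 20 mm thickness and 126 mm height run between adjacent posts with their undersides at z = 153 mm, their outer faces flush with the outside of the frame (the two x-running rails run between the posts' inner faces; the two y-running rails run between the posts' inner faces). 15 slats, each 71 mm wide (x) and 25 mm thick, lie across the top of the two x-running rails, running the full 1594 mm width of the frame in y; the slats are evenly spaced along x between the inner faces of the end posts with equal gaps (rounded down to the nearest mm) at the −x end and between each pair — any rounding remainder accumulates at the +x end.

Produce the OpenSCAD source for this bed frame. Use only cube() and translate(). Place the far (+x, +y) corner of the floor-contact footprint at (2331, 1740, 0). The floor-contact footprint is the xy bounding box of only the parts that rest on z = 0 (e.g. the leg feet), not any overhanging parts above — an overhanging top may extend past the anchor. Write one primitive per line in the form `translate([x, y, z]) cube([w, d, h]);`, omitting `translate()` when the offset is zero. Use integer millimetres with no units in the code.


translate([424, 146, 0]) cube([90, 90, 308]);
translate([424, 1650, 0]) cube([90, 90, 308]);
translate([2241, 146, 0]) cube([90, 90, 308]);
translate([2241, 1650, 0]) cube([90, 90, 308]);
translate([514, 146, 153]) cube([1727, 20, 126]);
translate([514, 1720, 153]) cube([1727, 20, 126]);
translate([424, 236, 153]) cube([20, 1414, 126]);
translate([2311, 236, 153]) cube([20, 1414, 126]);
translate([555, 146, 279]) cube([71, 1594, 25]);
translate([667, 146, 279]) cube([71, 1594, 25]);
translate([779, 146, 279]) cube([71, 1594, 25]);
translate([891, 146, 279]) cube([71, 1594, 25]);
translate([1003, 146, 279]) cube([71, 1594, 25]);
translate([1115, 146, 279]) cube([71, 1594, 25]);
translate([1227, 146, 279]) cube([71, 1594, 25]);
translate([1339, 146, 279]) cube([71, 1594, 25]);
translate([1451, 146, 279]) cube([71, 1594, 25]);
translate([1563, 146, 279]) cube([71, 1594, 25]);
translate([1675, 146, 279]) cube([71, 1594, 25]);
translate([1787, 146, 279]) cube([71, 1594, 25]);
translate([1899, 146, 279]) cube([71, 1594, 25]);
translate([2011, 146, 279]) cube([71, 1594, 25]);
translate([2123, 146, 279]) cube([71, 1594, 25]);


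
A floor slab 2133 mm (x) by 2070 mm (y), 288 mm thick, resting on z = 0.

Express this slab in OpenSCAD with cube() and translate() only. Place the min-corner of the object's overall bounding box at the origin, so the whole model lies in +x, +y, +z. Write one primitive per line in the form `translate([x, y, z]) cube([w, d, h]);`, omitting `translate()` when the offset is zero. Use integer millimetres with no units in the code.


cube([2133, 2070, 288]);


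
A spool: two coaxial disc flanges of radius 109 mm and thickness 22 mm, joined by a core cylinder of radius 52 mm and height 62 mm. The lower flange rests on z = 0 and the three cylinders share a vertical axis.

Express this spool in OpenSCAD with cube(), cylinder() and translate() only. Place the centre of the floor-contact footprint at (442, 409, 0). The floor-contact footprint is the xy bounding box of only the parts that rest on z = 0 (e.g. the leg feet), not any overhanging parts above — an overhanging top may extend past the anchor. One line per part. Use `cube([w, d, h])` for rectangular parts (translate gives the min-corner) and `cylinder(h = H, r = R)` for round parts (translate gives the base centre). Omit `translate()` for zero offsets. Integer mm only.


translate([442, 409, 0]) cylinder(h = 22, r = 109);
translate([442, 409, 22]) cylinder(h = 62, r = 52);
translate([442, 409, 84]) cylinder(h = 22, r = 109);
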